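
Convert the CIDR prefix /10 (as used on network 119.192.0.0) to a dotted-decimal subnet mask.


/10 means 10 network bits, 22 host bits
Binary: 11111111110000000000000000000000
Mask: 255.192.0.0


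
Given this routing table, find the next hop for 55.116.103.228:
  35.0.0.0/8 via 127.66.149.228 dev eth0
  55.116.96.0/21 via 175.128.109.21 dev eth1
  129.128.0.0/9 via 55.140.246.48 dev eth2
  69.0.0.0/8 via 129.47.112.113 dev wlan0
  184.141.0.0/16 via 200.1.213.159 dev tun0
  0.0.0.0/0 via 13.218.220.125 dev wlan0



Longest prefix match for 55.116.103.228:
  /8 35.0.0.0: no
  /21 55.116.96.0: MATCH
  /9 129.128.0.0: no
  /8 69.0.0.0: no
  /16 184.141.0.0: no
  /0 0.0.0.0: MATCH
Selected: next-hop 175.128.109.21 via eth1 (matched /21)


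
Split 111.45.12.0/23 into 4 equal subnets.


New prefix = 23 + 2 = 25
Each subnet has 128 addresses
  111.45.12.0/25
  111.45.12.128/25
  111.45.13.0/25
  111.45.13.128/25
Subnets: 111.45.12.0/25, 111.45.12.128/25, 111.45.13.0/25, 111.45.13.128/25


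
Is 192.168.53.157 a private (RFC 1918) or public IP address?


RFC 1918 private ranges:
  10.0.0.0/8 (10.0.0.0 - 10.255.255.255)
  172.16.0.0/12 (172.16.0.0 - 172.31.255.255)
  192.168.0.0/16 (192.168.0.0 - 192.168.255.255)
Private (in 192.168.0.0/16)


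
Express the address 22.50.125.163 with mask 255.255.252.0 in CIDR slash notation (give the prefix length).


Binary: 11111111.11111111.11111100.00000000
Count leading 1s
Prefix: /22


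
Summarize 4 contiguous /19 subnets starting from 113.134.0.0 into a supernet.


Original prefix: /19
Number of subnets: 4 = 2^2
New prefix = 19 - 2 = 17
Supernet: 113.134.0.0/17


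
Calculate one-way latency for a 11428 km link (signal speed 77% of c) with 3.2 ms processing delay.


Speed = 0.77 * 3e5 km/s = 231000 km/s
Propagation delay = 11428 / 231000 = 0.0495 s = 49.4719 ms
Processing delay = 3.2 ms
Total one-way latency = 52.6719 ms


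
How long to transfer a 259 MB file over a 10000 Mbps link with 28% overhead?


Effective throughput = 10000 * (1 - 28/100) = 7200 Mbps
File size in Mb = 259 * 8 = 2072 Mb
Time = 2072 / 7200
Time = 0.2878 seconds


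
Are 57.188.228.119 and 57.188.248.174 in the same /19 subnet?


Mask: 255.255.224.0
57.188.228.119 AND mask = 57.188.224.0
57.188.248.174 AND mask = 57.188.224.0
Yes, same subnet (57.188.224.0)


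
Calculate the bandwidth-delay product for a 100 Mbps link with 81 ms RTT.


BDP = bandwidth * RTT
= 100 Mbps * 81 ms
= 100 * 1e6 * 81 / 1000 bits
= 8100000 bits
= 1012500 bytes
= 988.7695 KB
BDP = 8100000 bits (1012500 bytes)


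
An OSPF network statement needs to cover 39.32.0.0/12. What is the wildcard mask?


Subnet mask: 255.240.0.0
Wildcard = 255.255.255.255 - subnet mask
255 - 255 = 0
255 - 240 = 15
255 - 0 = 255
255 - 0 = 255
Wildcard: 0.15.255.255


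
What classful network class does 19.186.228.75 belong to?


First octet: 19
Binary: 00010011
0xxxxxxx -> Class A (1-126)
Class A, default mask 255.0.0.0 (/8)


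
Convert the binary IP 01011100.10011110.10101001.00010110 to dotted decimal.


01011100 = 92
10011110 = 158
10101001 = 169
00010110 = 22
IP: 92.158.169.22


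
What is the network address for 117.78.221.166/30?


IP:   01110101.01001110.11011101.10100110
Mask: 11111111.11111111.11111111.11111100
AND operation:
Net:  01110101.01001110.11011101.10100100
Network: 117.78.221.164/30


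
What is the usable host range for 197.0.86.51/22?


Network: 197.0.84.0
Broadcast: 197.0.87.255
First usable = network + 1
Last usable = broadcast - 1
Range: 197.0.84.1 to 197.0.87.254


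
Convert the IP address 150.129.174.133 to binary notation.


150 = 10010110
129 = 10000001
174 = 10101110
133 = 10000101
Binary: 10010110.10000001.10101110.10000101


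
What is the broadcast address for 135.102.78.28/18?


Network: 135.102.64.0/18
Host bits = 14
Set all host bits to 1:
Broadcast: 135.102.127.255


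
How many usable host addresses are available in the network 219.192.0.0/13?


Host bits = 32 - 13 = 19
Total addresses = 2^19 = 524288
Usable = total - 2 (network and broadcast)
Usable hosts: 524286


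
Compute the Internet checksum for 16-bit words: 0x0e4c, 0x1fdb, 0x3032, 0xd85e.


Sum all words (with carry folding):
+ 0x0e4c = 0x0e4c
+ 0x1fdb = 0x2e27
+ 0x3032 = 0x5e59
+ 0xd85e = 0x36b8
One's complement: ~0x36b8
Checksum = 0xc947


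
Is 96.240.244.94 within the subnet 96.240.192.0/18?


Subnet network: 96.240.192.0
Test IP AND mask: 96.240.192.0
Yes, 96.240.244.94 is in 96.240.192.0/18


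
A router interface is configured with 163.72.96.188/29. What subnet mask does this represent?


/29 means 29 network bits, 3 host bits
Binary: 11111111111111111111111111111000
Mask: 255.255.255.248


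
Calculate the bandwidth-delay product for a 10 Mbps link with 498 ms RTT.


BDP = bandwidth * RTT
= 10 Mbps * 498 ms
= 10 * 1e6 * 498 / 1000 bits
= 4980000 bits
= 622500 bytes
= 607.9102 KB
BDP = 4980000 bits (622500 bytes)


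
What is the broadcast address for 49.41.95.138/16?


Network: 49.41.0.0/16
Host bits = 16
Set all host bits to 1:
Broadcast: 49.41.255.255


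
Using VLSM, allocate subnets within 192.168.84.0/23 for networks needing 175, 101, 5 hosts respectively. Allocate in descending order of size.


175 hosts -> /24 (254 usable): 192.168.84.0/24
101 hosts -> /25 (126 usable): 192.168.85.0/25
5 hosts -> /29 (6 usable): 192.168.85.128/29
Allocation: 192.168.84.0/24 (175 hosts, 254 usable); 192.168.85.0/25 (101 hosts, 126 usable); 192.168.85.128/29 (5 hosts, 6 usable)


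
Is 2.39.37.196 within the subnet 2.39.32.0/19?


Subnet network: 2.39.32.0
Test IP AND mask: 2.39.32.0
Yes, 2.39.37.196 is in 2.39.32.0/19


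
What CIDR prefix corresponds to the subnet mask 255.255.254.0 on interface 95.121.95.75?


Binary: 11111111.11111111.11111110.00000000
Count leading 1s
Prefix: /23


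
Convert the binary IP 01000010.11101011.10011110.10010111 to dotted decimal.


01000010 = 66
11101011 = 235
10011110 = 158
10010111 = 151
IP: 66.235.158.151


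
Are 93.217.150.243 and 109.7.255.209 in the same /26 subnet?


Mask: 255.255.255.192
93.217.150.243 AND mask = 93.217.150.192
109.7.255.209 AND mask = 109.7.255.192
No, different subnets (93.217.150.192 vs 109.7.255.192)


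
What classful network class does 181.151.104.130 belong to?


First octet: 181
Binary: 10110101
10xxxxxx -> Class B (128-191)
Class B, default mask 255.255.0.0 (/16)


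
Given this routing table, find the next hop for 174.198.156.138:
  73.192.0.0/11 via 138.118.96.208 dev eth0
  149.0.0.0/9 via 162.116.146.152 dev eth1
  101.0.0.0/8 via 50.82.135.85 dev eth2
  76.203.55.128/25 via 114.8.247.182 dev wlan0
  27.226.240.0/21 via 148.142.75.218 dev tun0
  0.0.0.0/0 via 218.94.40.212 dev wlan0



Longest prefix match for 174.198.156.138:
  /11 73.192.0.0: no
  /9 149.0.0.0: no
  /8 101.0.0.0: no
  /25 76.203.55.128: no
  /21 27.226.240.0: no
  /0 0.0.0.0: MATCH
Selected: next-hop 218.94.40.212 via wlan0 (matched /0)


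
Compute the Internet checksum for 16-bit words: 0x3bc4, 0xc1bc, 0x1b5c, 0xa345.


Sum all words (with carry folding):
+ 0x3bc4 = 0x3bc4
+ 0xc1bc = 0xfd80
+ 0x1b5c = 0x18dd
+ 0xa345 = 0xbc22
One's complement: ~0xbc22
Checksum = 0x43dd


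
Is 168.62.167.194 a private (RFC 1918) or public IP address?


RFC 1918 private ranges:
  10.0.0.0/8 (10.0.0.0 - 10.255.255.255)
  172.16.0.0/12 (172.16.0.0 - 172.31.255.255)
  192.168.0.0/16 (192.168.0.0 - 192.168.255.255)
Public (not in any RFC 1918 range)


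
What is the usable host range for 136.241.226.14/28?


Network: 136.241.226.0
Broadcast: 136.241.226.15
First usable = network + 1
Last usable = broadcast - 1
Range: 136.241.226.1 to 136.241.226.14


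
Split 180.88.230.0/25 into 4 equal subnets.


New prefix = 25 + 2 = 27
Each subnet has 32 addresses
  180.88.230.0/27
  180.88.230.32/27
  180.88.230.64/27
  180.88.230.96/27
Subnets: 180.88.230.0/27, 180.88.230.32/27, 180.88.230.64/27, 180.88.230.96/27


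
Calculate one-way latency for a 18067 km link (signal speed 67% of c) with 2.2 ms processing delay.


Speed = 0.67 * 3e5 km/s = 201000 km/s
Propagation delay = 18067 / 201000 = 0.0899 s = 89.8856 ms
Processing delay = 2.2 ms
Total one-way latency = 92.0856 ms


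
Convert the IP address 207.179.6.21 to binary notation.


207 = 11001111
179 = 10110011
6 = 00000110
21 = 00010101
Binary: 11001111.10110011.00000110.00010101


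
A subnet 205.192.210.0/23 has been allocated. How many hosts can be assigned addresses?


Host bits = 32 - 23 = 9
Total addresses = 2^9 = 512
Usable = total - 2 (network and broadcast)
Usable hosts: 510


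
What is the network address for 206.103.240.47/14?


IP:   11001110.01100111.11110000.00101111
Mask: 11111111.11111100.00000000.00000000
AND operation:
Net:  11001110.01100100.00000000.00000000
Network: 206.100.0.0/14


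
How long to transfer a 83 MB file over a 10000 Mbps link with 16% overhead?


Effective throughput = 10000 * (1 - 16/100) = 8400 Mbps
File size in Mb = 83 * 8 = 664 Mb
Time = 664 / 8400
Time = 0.079 seconds


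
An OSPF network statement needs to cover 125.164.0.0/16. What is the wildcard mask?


Subnet mask: 255.255.0.0
Wildcard = 255.255.255.255 - subnet mask
255 - 255 = 0
255 - 255 = 0
255 - 0 = 255
255 - 0 = 255
Wildcard: 0.0.255.255


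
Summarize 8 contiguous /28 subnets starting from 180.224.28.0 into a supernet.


Original prefix: /28
Number of subnets: 8 = 2^3
New prefix = 28 - 3 = 25
Supernet: 180.224.28.0/25


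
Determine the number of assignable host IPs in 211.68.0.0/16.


Host bits = 32 - 16 = 16
Total addresses = 2^16 = 65536
Usable = total - 2 (network and broadcast)
Usable hosts: 65534


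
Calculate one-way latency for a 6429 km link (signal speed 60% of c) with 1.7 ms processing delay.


Speed = 0.6 * 3e5 km/s = 180000 km/s
Propagation delay = 6429 / 180000 = 0.0357 s = 35.7167 ms
Processing delay = 1.7 ms
Total one-way latency = 37.4167 ms


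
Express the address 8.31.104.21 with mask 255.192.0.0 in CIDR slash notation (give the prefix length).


Binary: 11111111.11000000.00000000.00000000
Count leading 1s
Prefix: /10


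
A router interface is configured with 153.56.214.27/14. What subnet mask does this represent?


/14 means 14 network bits, 18 host bits
Binary: 11111111111111000000000000000000
Mask: 255.252.0.0


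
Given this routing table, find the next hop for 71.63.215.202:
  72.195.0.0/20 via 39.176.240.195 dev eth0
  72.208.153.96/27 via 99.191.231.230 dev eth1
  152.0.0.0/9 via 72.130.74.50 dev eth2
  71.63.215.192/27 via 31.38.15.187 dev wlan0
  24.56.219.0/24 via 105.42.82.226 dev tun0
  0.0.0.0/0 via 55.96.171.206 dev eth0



Longest prefix match for 71.63.215.202:
  /20 72.195.0.0: no
  /27 72.208.153.96: no
  /9 152.0.0.0: no
  /27 71.63.215.192: MATCH
  /24 24.56.219.0: no
  /0 0.0.0.0: MATCH
Selected: next-hop 31.38.15.187 via wlan0 (matched /27)


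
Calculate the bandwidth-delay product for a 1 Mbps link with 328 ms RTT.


BDP = bandwidth * RTT
= 1 Mbps * 328 ms
= 1 * 1e6 * 328 / 1000 bits
= 328000 bits
= 41000 bytes
= 40.0391 KB
BDP = 328000 bits (41000 bytes)


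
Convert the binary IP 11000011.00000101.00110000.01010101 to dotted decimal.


11000011 = 195
00000101 = 5
00110000 = 48
01010101 = 85
IP: 195.5.48.85


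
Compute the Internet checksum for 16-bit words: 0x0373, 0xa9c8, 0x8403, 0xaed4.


Sum all words (with carry folding):
+ 0x0373 = 0x0373
+ 0xa9c8 = 0xad3b
+ 0x8403 = 0x313f
+ 0xaed4 = 0xe013
One's complement: ~0xe013
Checksum = 0x1fec


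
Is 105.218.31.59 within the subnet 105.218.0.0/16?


Subnet network: 105.218.0.0
Test IP AND mask: 105.218.0.0
Yes, 105.218.31.59 is in 105.218.0.0/16


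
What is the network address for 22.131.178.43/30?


IP:   00010110.10000011.10110010.00101011
Mask: 11111111.11111111.11111111.11111100
AND operation:
Net:  00010110.10000011.10110010.00101000
Network: 22.131.178.40/30


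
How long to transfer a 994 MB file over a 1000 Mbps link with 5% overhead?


Effective throughput = 1000 * (1 - 5/100) = 950 Mbps
File size in Mb = 994 * 8 = 7952 Mb
Time = 7952 / 950
Time = 8.3705 seconds


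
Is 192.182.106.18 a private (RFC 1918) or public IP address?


RFC 1918 private ranges:
  10.0.0.0/8 (10.0.0.0 - 10.255.255.255)
  172.16.0.0/12 (172.16.0.0 - 172.31.255.255)
  192.168.0.0/16 (192.168.0.0 - 192.168.255.255)
Public (not in any RFC 1918 range)


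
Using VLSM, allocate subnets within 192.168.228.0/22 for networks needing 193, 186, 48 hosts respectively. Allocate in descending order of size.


193 hosts -> /24 (254 usable): 192.168.228.0/24
186 hosts -> /24 (254 usable): 192.168.229.0/24
48 hosts -> /26 (62 usable): 192.168.230.0/26
Allocation: 192.168.228.0/24 (193 hosts, 254 usable); 192.168.229.0/24 (186 hosts, 254 usable); 192.168.230.0/26 (48 hosts, 62 usable)


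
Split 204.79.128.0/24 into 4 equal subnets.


New prefix = 24 + 2 = 26
Each subnet has 64 addresses
  204.79.128.0/26
  204.79.128.64/26
  204.79.128.128/26
  204.79.128.192/26
Subnets: 204.79.128.0/26, 204.79.128.64/26, 204.79.128.128/26, 204.79.128.192/26


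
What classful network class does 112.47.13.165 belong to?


First octet: 112
Binary: 01110000
0xxxxxxx -> Class A (1-126)
Class A, default mask 255.0.0.0 (/8)


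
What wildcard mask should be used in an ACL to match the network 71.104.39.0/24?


Subnet mask: 255.255.255.0
Wildcard = 255.255.255.255 - subnet mask
255 - 255 = 0
255 - 255 = 0
255 - 255 = 0
255 - 0 = 255
Wildcard: 0.0.0.255


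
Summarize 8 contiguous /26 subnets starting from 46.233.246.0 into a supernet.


Original prefix: /26
Number of subnets: 8 = 2^3
New prefix = 26 - 3 = 23
Supernet: 46.233.246.0/23


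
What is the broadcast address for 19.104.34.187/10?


Network: 19.64.0.0/10
Host bits = 22
Set all host bits to 1:
Broadcast: 19.127.255.255


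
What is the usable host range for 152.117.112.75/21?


Network: 152.117.112.0
Broadcast: 152.117.119.255
First usable = network + 1
Last usable = broadcast - 1
Range: 152.117.112.1 to 152.117.119.254


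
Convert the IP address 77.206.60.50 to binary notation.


77 = 01001101
206 = 11001110
60 = 00111100
50 = 00110010
Binary: 01001101.11001110.00111100.00110010


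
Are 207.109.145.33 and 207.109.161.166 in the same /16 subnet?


Mask: 255.255.0.0
207.109.145.33 AND mask = 207.109.0.0
207.109.161.166 AND mask = 207.109.0.0
Yes, same subnet (207.109.0.0)


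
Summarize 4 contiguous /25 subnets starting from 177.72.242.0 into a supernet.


Original prefix: /25
Number of subnets: 4 = 2^2
New prefix = 25 - 2 = 23
Supernet: 177.72.242.0/23


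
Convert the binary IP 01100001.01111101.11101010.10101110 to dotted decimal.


01100001 = 97
01111101 = 125
11101010 = 234
10101110 = 174
IP: 97.125.234.174


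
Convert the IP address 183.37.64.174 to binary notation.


183 = 10110111
37 = 00100101
64 = 01000000
174 = 10101110
Binary: 10110111.00100101.01000000.10101110


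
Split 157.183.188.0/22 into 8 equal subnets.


New prefix = 22 + 3 = 25
Each subnet has 128 addresses
  157.183.188.0/25
  157.183.188.128/25
  157.183.189.0/25
  157.183.189.128/25
  157.183.190.0/25
  157.183.190.128/25
  157.183.191.0/25
  157.183.191.128/25
Subnets: 157.183.188.0/25, 157.183.188.128/25, 157.183.189.0/25, 157.183.189.128/25, 157.183.190.0/25, 157.183.190.128/25, 157.183.191.0/25, 157.183.191.128/25


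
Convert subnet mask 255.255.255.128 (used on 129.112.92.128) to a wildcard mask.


Subnet mask: 255.255.255.128
Wildcard = 255.255.255.255 - subnet mask
255 - 255 = 0
255 - 255 = 0
255 - 255 = 0
255 - 128 = 127
Wildcard: 0.0.0.127


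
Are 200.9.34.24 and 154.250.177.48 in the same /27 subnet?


Mask: 255.255.255.224
200.9.34.24 AND mask = 200.9.34.0
154.250.177.48 AND mask = 154.250.177.32
No, different subnets (200.9.34.0 vs 154.250.177.32)


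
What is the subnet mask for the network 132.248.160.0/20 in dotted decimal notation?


/20 means 20 network bits, 12 host bits
Binary: 11111111111111111111000000000000
Mask: 255.255.240.0


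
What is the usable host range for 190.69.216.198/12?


Network: 190.64.0.0
Broadcast: 190.79.255.255
First usable = network + 1
Last usable = broadcast - 1
Range: 190.64.0.1 to 190.79.255.254


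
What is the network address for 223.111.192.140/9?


IP:   11011111.01101111.11000000.10001100
Mask: 11111111.10000000.00000000.00000000
AND operation:
Net:  11011111.00000000.00000000.00000000
Network: 223.0.0.0/9


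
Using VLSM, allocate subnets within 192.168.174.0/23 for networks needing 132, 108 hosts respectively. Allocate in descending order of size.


132 hosts -> /24 (254 usable): 192.168.174.0/24
108 hosts -> /25 (126 usable): 192.168.175.0/25
Allocation: 192.168.174.0/24 (132 hosts, 254 usable); 192.168.175.0/25 (108 hosts, 126 usable)


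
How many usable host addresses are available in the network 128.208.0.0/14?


Host bits = 32 - 14 = 18
Total addresses = 2^18 = 262144
Usable = total - 2 (network and broadcast)
Usable hosts: 262142


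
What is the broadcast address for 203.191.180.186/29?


Network: 203.191.180.184/29
Host bits = 3
Set all host bits to 1:
Broadcast: 203.191.180.191


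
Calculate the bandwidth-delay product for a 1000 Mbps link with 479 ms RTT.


BDP = bandwidth * RTT
= 1000 Mbps * 479 ms
= 1000 * 1e6 * 479 / 1000 bits
= 479000000 bits
= 59875000 bytes
= 58471.6797 KB
BDP = 479000000 bits (59875000 bytes)


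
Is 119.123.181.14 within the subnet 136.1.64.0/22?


Subnet network: 136.1.64.0
Test IP AND mask: 119.123.180.0
No, 119.123.181.14 is not in 136.1.64.0/22


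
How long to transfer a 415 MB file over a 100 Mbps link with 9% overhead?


Effective throughput = 100 * (1 - 9/100) = 91 Mbps
File size in Mb = 415 * 8 = 3320 Mb
Time = 3320 / 91
Time = 36.4835 seconds


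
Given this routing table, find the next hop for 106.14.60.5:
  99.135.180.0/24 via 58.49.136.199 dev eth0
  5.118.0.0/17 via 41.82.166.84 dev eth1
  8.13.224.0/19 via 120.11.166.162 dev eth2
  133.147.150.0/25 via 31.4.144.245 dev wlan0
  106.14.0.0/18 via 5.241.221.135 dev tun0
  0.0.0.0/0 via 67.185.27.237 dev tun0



Longest prefix match for 106.14.60.5:
  /24 99.135.180.0: no
  /17 5.118.0.0: no
  /19 8.13.224.0: no
  /25 133.147.150.0: no
  /18 106.14.0.0: MATCH
  /0 0.0.0.0: MATCH
Selected: next-hop 5.241.221.135 via tun0 (matched /18)


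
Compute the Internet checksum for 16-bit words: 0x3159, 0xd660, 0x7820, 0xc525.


Sum all words (with carry folding):
+ 0x3159 = 0x3159
+ 0xd660 = 0x07ba
+ 0x7820 = 0x7fda
+ 0xc525 = 0x4500
One's complement: ~0x4500
Checksum = 0xbaff


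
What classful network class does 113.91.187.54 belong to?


First octet: 113
Binary: 01110001
0xxxxxxx -> Class A (1-126)
Class A, default mask 255.0.0.0 (/8)


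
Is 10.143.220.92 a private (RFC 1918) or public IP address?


RFC 1918 private ranges:
  10.0.0.0/8 (10.0.0.0 - 10.255.255.255)
  172.16.0.0/12 (172.16.0.0 - 172.31.255.255)
  192.168.0.0/16 (192.168.0.0 - 192.168.255.255)
Private (in 10.0.0.0/8)


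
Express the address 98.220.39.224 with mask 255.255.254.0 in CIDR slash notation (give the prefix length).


Binary: 11111111.11111111.11111110.00000000
Count leading 1s
Prefix: /23


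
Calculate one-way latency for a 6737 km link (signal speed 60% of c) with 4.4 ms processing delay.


Speed = 0.6 * 3e5 km/s = 180000 km/s
Propagation delay = 6737 / 180000 = 0.0374 s = 37.4278 ms
Processing delay = 4.4 ms
Total one-way latency = 41.8278 ms


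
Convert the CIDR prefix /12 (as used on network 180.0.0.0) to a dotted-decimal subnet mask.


/12 means 12 network bits, 20 host bits
Binary: 11111111111100000000000000000000
Mask: 255.240.0.0


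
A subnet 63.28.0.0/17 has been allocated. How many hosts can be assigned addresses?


Host bits = 32 - 17 = 15
Total addresses = 2^15 = 32768
Usable = total - 2 (network and broadcast)
Usable hosts: 32766


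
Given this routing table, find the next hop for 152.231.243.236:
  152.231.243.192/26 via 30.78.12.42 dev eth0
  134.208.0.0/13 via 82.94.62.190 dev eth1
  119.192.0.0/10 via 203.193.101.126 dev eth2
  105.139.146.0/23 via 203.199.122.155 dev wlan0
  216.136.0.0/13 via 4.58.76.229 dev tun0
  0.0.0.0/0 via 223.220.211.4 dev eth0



Longest prefix match for 152.231.243.236:
  /26 152.231.243.192: MATCH
  /13 134.208.0.0: no
  /10 119.192.0.0: no
  /23 105.139.146.0: no
  /13 216.136.0.0: no
  /0 0.0.0.0: MATCH
Selected: next-hop 30.78.12.42 via eth0 (matched /26)


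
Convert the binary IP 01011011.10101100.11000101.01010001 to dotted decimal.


01011011 = 91
10101100 = 172
11000101 = 197
01010001 = 81
IP: 91.172.197.81


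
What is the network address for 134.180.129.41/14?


IP:   10000110.10110100.10000001.00101001
Mask: 11111111.11111100.00000000.00000000
AND operation:
Net:  10000110.10110100.00000000.00000000
Network: 134.180.0.0/14


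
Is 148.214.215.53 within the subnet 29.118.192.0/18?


Subnet network: 29.118.192.0
Test IP AND mask: 148.214.192.0
No, 148.214.215.53 is not in 29.118.192.0/18


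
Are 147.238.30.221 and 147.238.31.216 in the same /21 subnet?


Mask: 255.255.248.0
147.238.30.221 AND mask = 147.238.24.0
147.238.31.216 AND mask = 147.238.24.0
Yes, same subnet (147.238.24.0)


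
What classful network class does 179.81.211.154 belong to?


First octet: 179
Binary: 10110011
10xxxxxx -> Class B (128-191)
Class B, default mask 255.255.0.0 (/16)


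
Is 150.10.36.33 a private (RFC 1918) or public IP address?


RFC 1918 private ranges:
  10.0.0.0/8 (10.0.0.0 - 10.255.255.255)
  172.16.0.0/12 (172.16.0.0 - 172.31.255.255)
  192.168.0.0/16 (192.168.0.0 - 192.168.255.255)
Public (not in any RFC 1918 range)


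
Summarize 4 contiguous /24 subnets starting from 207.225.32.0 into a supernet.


Original prefix: /24
Number of subnets: 4 = 2^2
New prefix = 24 - 2 = 22
Supernet: 207.225.32.0/22


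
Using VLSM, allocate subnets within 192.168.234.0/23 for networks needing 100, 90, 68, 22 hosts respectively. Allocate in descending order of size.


100 hosts -> /25 (126 usable): 192.168.234.0/25
90 hosts -> /25 (126 usable): 192.168.234.128/25
68 hosts -> /25 (126 usable): 192.168.235.0/25
22 hosts -> /27 (30 usable): 192.168.235.128/27
Allocation: 192.168.234.0/25 (100 hosts, 126 usable); 192.168.234.128/25 (90 hosts, 126 usable); 192.168.235.0/25 (68 hosts, 126 usable); 192.168.235.128/27 (22 hosts, 30 usable)


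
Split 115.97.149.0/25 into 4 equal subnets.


New prefix = 25 + 2 = 27
Each subnet has 32 addresses
  115.97.149.0/27
  115.97.149.32/27
  115.97.149.64/27
  115.97.149.96/27
Subnets: 115.97.149.0/27, 115.97.149.32/27, 115.97.149.64/27, 115.97.149.96/27


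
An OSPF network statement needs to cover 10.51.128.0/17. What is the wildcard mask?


Subnet mask: 255.255.128.0
Wildcard = 255.255.255.255 - subnet mask
255 - 255 = 0
255 - 255 = 0
255 - 128 = 127
255 - 0 = 255
Wildcard: 0.0.127.255


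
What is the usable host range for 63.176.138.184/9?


Network: 63.128.0.0
Broadcast: 63.255.255.255
First usable = network + 1
Last usable = broadcast - 1
Range: 63.128.0.1 to 63.255.255.254


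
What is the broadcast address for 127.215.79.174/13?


Network: 127.208.0.0/13
Host bits = 19
Set all host bits to 1:
Broadcast: 127.215.255.255


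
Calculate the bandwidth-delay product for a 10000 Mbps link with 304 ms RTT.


BDP = bandwidth * RTT
= 10000 Mbps * 304 ms
= 10000 * 1e6 * 304 / 1000 bits
= 3040000000 bits
= 380000000 bytes
= 371093.75 KB
BDP = 3040000000 bits (380000000 bytes)


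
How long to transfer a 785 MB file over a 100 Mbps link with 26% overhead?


Effective throughput = 100 * (1 - 26/100) = 74 Mbps
File size in Mb = 785 * 8 = 6280 Mb
Time = 6280 / 74
Time = 84.8649 seconds


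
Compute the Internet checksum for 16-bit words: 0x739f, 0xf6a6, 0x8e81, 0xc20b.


Sum all words (with carry folding):
+ 0x739f = 0x739f
+ 0xf6a6 = 0x6a46
+ 0x8e81 = 0xf8c7
+ 0xc20b = 0xbad3
One's complement: ~0xbad3
Checksum = 0x452c


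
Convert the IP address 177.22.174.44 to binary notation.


177 = 10110001
22 = 00010110
174 = 10101110
44 = 00101100
Binary: 10110001.00010110.10101110.00101100


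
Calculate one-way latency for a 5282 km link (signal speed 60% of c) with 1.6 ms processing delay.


Speed = 0.6 * 3e5 km/s = 180000 km/s
Propagation delay = 5282 / 180000 = 0.0293 s = 29.3444 ms
Processing delay = 1.6 ms
Total one-way latency = 30.9444 ms


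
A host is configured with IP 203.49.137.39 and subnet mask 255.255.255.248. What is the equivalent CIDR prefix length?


Binary: 11111111.11111111.11111111.11111000
Count leading 1s
Prefix: /29


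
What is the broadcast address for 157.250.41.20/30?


Network: 157.250.41.20/30
Host bits = 2
Set all host bits to 1:
Broadcast: 157.250.41.23


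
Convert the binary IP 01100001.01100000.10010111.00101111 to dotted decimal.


01100001 = 97
01100000 = 96
10010111 = 151
00101111 = 47
IP: 97.96.151.47


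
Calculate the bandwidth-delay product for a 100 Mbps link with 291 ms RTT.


BDP = bandwidth * RTT
= 100 Mbps * 291 ms
= 100 * 1e6 * 291 / 1000 bits
= 29100000 bits
= 3637500 bytes
= 3552.2461 KB
BDP = 29100000 bits (3637500 bytes)


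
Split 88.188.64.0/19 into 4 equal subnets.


New prefix = 19 + 2 = 21
Each subnet has 2048 addresses
  88.188.64.0/21
  88.188.72.0/21
  88.188.80.0/21
  88.188.88.0/21
Subnets: 88.188.64.0/21, 88.188.72.0/21, 88.188.80.0/21, 88.188.88.0/21


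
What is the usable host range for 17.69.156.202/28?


Network: 17.69.156.192
Broadcast: 17.69.156.207
First usable = network + 1
Last usable = broadcast - 1
Range: 17.69.156.193 to 17.69.156.206


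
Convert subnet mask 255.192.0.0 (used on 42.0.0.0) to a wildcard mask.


Subnet mask: 255.192.0.0
Wildcard = 255.255.255.255 - subnet mask
255 - 255 = 0
255 - 192 = 63
255 - 0 = 255
255 - 0 = 255
Wildcard: 0.63.255.255


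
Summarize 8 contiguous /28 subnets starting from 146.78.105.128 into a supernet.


Original prefix: /28
Number of subnets: 8 = 2^3
New prefix = 28 - 3 = 25
Supernet: 146.78.105.128/25


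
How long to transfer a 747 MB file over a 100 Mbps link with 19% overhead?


Effective throughput = 100 * (1 - 19/100) = 81 Mbps
File size in Mb = 747 * 8 = 5976 Mb
Time = 5976 / 81
Time = 73.7778 seconds


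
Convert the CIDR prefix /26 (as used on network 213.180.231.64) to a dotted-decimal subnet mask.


/26 means 26 network bits, 6 host bits
Binary: 11111111111111111111111111000000
Mask: 255.255.255.192


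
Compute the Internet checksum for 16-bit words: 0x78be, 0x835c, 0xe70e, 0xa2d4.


Sum all words (with carry folding):
+ 0x78be = 0x78be
+ 0x835c = 0xfc1a
+ 0xe70e = 0xe329
+ 0xa2d4 = 0x85fe
One's complement: ~0x85fe
Checksum = 0x7a01


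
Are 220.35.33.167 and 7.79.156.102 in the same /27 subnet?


Mask: 255.255.255.224
220.35.33.167 AND mask = 220.35.33.160
7.79.156.102 AND mask = 7.79.156.96
No, different subnets (220.35.33.160 vs 7.79.156.96)


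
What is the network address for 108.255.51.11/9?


IP:   01101100.11111111.00110011.00001011
Mask: 11111111.10000000.00000000.00000000
AND operation:
Net:  01101100.10000000.00000000.00000000
Network: 108.128.0.0/9


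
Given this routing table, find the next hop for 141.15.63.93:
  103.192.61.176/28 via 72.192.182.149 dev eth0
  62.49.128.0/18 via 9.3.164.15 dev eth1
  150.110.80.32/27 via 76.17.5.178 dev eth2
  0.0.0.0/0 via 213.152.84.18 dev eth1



Longest prefix match for 141.15.63.93:
  /28 103.192.61.176: no
  /18 62.49.128.0: no
  /27 150.110.80.32: no
  /0 0.0.0.0: MATCH
Selected: next-hop 213.152.84.18 via eth1 (matched /0)


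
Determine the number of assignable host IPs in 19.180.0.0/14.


Host bits = 32 - 14 = 18
Total addresses = 2^18 = 262144
Usable = total - 2 (network and broadcast)
Usable hosts: 262142


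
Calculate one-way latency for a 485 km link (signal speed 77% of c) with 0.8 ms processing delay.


Speed = 0.77 * 3e5 km/s = 231000 km/s
Propagation delay = 485 / 231000 = 0.0021 s = 2.0996 ms
Processing delay = 0.8 ms
Total one-way latency = 2.8996 ms


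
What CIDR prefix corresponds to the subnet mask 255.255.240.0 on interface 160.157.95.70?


Binary: 11111111.11111111.11110000.00000000
Count leading 1s
Prefix: /20


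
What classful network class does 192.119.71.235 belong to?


First octet: 192
Binary: 11000000
110xxxxx -> Class C (192-223)
Class C, default mask 255.255.255.0 (/24)


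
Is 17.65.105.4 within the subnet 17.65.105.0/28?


Subnet network: 17.65.105.0
Test IP AND mask: 17.65.105.0
Yes, 17.65.105.4 is in 17.65.105.0/28


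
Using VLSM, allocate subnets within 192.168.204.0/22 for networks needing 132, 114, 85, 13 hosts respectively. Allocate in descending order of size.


132 hosts -> /24 (254 usable): 192.168.204.0/24
114 hosts -> /25 (126 usable): 192.168.205.0/25
85 hosts -> /25 (126 usable): 192.168.205.128/25
13 hosts -> /28 (14 usable): 192.168.206.0/28
Allocation: 192.168.204.0/24 (132 hosts, 254 usable); 192.168.205.0/25 (114 hosts, 126 usable); 192.168.205.128/25 (85 hosts, 126 usable); 192.168.206.0/28 (13 hosts, 14 usable)


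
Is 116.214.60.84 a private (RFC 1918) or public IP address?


RFC 1918 private ranges:
  10.0.0.0/8 (10.0.0.0 - 10.255.255.255)
  172.16.0.0/12 (172.16.0.0 - 172.31.255.255)
  192.168.0.0/16 (192.168.0.0 - 192.168.255.255)
Public (not in any RFC 1918 range)


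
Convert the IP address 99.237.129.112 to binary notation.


99 = 01100011
237 = 11101101
129 = 10000001
112 = 01110000
Binary: 01100011.11101101.10000001.01110000


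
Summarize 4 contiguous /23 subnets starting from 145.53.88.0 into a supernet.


Original prefix: /23
Number of subnets: 4 = 2^2
New prefix = 23 - 2 = 21
Supernet: 145.53.88.0/21


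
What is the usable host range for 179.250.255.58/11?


Network: 179.224.0.0
Broadcast: 179.255.255.255
First usable = network + 1
Last usable = broadcast - 1
Range: 179.224.0.1 to 179.255.255.254


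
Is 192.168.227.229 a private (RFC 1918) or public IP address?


RFC 1918 private ranges:
  10.0.0.0/8 (10.0.0.0 - 10.255.255.255)
  172.16.0.0/12 (172.16.0.0 - 172.31.255.255)
  192.168.0.0/16 (192.168.0.0 - 192.168.255.255)
Private (in 192.168.0.0/16)


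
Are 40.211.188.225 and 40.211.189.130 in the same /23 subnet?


Mask: 255.255.254.0
40.211.188.225 AND mask = 40.211.188.0
40.211.189.130 AND mask = 40.211.188.0
Yes, same subnet (40.211.188.0)


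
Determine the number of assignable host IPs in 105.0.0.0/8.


Host bits = 32 - 8 = 24
Total addresses = 2^24 = 16777216
Usable = total - 2 (network and broadcast)
Usable hosts: 16777214


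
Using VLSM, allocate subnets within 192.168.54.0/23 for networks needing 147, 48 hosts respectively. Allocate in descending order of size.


147 hosts -> /24 (254 usable): 192.168.54.0/24
48 hosts -> /26 (62 usable): 192.168.55.0/26
Allocation: 192.168.54.0/24 (147 hosts, 254 usable); 192.168.55.0/26 (48 hosts, 62 usable)


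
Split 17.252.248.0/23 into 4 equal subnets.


New prefix = 23 + 2 = 25
Each subnet has 128 addresses
  17.252.248.0/25
  17.252.248.128/25
  17.252.249.0/25
  17.252.249.128/25
Subnets: 17.252.248.0/25, 17.252.248.128/25, 17.252.249.0/25, 17.252.249.128/25


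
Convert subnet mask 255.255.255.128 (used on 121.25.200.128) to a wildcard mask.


Subnet mask: 255.255.255.128
Wildcard = 255.255.255.255 - subnet mask
255 - 255 = 0
255 - 255 = 0
255 - 255 = 0
255 - 128 = 127
Wildcard: 0.0.0.127


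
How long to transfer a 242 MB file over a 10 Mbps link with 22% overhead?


Effective throughput = 10 * (1 - 22/100) = 7.8 Mbps
File size in Mb = 242 * 8 = 1936 Mb
Time = 1936 / 7.8
Time = 248.2051 seconds


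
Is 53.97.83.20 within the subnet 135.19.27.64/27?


Subnet network: 135.19.27.64
Test IP AND mask: 53.97.83.0
No, 53.97.83.20 is not in 135.19.27.64/27


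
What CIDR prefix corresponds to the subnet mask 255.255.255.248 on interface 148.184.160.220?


Binary: 11111111.11111111.11111111.11111000
Count leading 1s
Prefix: /29


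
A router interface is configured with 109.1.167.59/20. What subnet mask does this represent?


/20 means 20 network bits, 12 host bits
Binary: 11111111111111111111000000000000
Mask: 255.255.240.0


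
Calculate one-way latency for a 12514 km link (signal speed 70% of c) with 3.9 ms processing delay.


Speed = 0.7 * 3e5 km/s = 210000 km/s
Propagation delay = 12514 / 210000 = 0.0596 s = 59.5905 ms
Processing delay = 3.9 ms
Total one-way latency = 63.4905 ms


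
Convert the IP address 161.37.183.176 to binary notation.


161 = 10100001
37 = 00100101
183 = 10110111
176 = 10110000
Binary: 10100001.00100101.10110111.10110000


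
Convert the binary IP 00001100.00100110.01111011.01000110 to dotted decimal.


00001100 = 12
00100110 = 38
01111011 = 123
01000110 = 70
IP: 12.38.123.70


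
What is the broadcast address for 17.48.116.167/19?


Network: 17.48.96.0/19
Host bits = 13
Set all host bits to 1:
Broadcast: 17.48.127.255


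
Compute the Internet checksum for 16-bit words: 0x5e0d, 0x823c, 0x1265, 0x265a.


Sum all words (with carry folding):
+ 0x5e0d = 0x5e0d
+ 0x823c = 0xe049
+ 0x1265 = 0xf2ae
+ 0x265a = 0x1909
One's complement: ~0x1909
Checksum = 0xe6f6


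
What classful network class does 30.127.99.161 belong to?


First octet: 30
Binary: 00011110
0xxxxxxx -> Class A (1-126)
Class A, default mask 255.0.0.0 (/8)


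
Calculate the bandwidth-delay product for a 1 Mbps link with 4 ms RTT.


BDP = bandwidth * RTT
= 1 Mbps * 4 ms
= 1 * 1e6 * 4 / 1000 bits
= 4000 bits
= 500 bytes
BDP = 4000 bits (500 bytes)


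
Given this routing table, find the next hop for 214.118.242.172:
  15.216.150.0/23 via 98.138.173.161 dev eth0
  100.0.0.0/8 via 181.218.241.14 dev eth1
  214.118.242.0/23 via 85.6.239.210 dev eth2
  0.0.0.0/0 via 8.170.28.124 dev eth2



Longest prefix match for 214.118.242.172:
  /23 15.216.150.0: no
  /8 100.0.0.0: no
  /23 214.118.242.0: MATCH
  /0 0.0.0.0: MATCH
Selected: next-hop 85.6.239.210 via eth2 (matched /23)


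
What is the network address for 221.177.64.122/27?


IP:   11011101.10110001.01000000.01111010
Mask: 11111111.11111111.11111111.11100000
AND operation:
Net:  11011101.10110001.01000000.01100000
Network: 221.177.64.96/27


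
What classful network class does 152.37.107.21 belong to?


First octet: 152
Binary: 10011000
10xxxxxx -> Class B (128-191)
Class B, default mask 255.255.0.0 (/16)


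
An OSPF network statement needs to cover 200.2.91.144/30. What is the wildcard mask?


Subnet mask: 255.255.255.252
Wildcard = 255.255.255.255 - subnet mask
255 - 255 = 0
255 - 255 = 0
255 - 255 = 0
255 - 252 = 3
Wildcard: 0.0.0.3


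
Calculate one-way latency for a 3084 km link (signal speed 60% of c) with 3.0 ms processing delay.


Speed = 0.6 * 3e5 km/s = 180000 km/s
Propagation delay = 3084 / 180000 = 0.0171 s = 17.1333 ms
Processing delay = 3.0 ms
Total one-way latency = 20.1333 ms


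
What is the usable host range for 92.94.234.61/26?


Network: 92.94.234.0
Broadcast: 92.94.234.63
First usable = network + 1
Last usable = broadcast - 1
Range: 92.94.234.1 to 92.94.234.62


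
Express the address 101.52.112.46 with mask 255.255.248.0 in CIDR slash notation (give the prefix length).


Binary: 11111111.11111111.11111000.00000000
Count leading 1s
Prefix: /21


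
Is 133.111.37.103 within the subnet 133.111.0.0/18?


Subnet network: 133.111.0.0
Test IP AND mask: 133.111.0.0
Yes, 133.111.37.103 is in 133.111.0.0/18


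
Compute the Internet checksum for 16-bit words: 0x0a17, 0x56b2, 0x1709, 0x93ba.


Sum all words (with carry folding):
+ 0x0a17 = 0x0a17
+ 0x56b2 = 0x60c9
+ 0x1709 = 0x77d2
+ 0x93ba = 0x0b8d
One's complement: ~0x0b8d
Checksum = 0xf472


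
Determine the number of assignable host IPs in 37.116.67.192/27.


Host bits = 32 - 27 = 5
Total addresses = 2^5 = 32
Usable = total - 2 (network and broadcast)
Usable hosts: 30


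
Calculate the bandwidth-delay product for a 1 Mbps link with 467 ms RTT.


BDP = bandwidth * RTT
= 1 Mbps * 467 ms
= 1 * 1e6 * 467 / 1000 bits
= 467000 bits
= 58375 bytes
= 57.0068 KB
BDP = 467000 bits (58375 bytes)


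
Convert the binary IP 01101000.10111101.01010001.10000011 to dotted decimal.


01101000 = 104
10111101 = 189
01010001 = 81
10000011 = 131
IP: 104.189.81.131


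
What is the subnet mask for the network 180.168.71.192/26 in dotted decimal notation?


/26 means 26 network bits, 6 host bits
Binary: 11111111111111111111111111000000
Mask: 255.255.255.192


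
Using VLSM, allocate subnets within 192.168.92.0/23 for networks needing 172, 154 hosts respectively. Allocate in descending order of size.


172 hosts -> /24 (254 usable): 192.168.92.0/24
154 hosts -> /24 (254 usable): 192.168.93.0/24
Allocation: 192.168.92.0/24 (172 hosts, 254 usable); 192.168.93.0/24 (154 hosts, 254 usable)


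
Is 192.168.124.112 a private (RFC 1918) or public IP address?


RFC 1918 private ranges:
  10.0.0.0/8 (10.0.0.0 - 10.255.255.255)
  172.16.0.0/12 (172.16.0.0 - 172.31.255.255)
  192.168.0.0/16 (192.168.0.0 - 192.168.255.255)
Private (in 192.168.0.0/16)


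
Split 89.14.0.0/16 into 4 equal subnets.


New prefix = 16 + 2 = 18
Each subnet has 16384 addresses
  89.14.0.0/18
  89.14.64.0/18
  89.14.128.0/18
  89.14.192.0/18
Subnets: 89.14.0.0/18, 89.14.64.0/18, 89.14.128.0/18, 89.14.192.0/18


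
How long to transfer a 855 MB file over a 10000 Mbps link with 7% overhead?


Effective throughput = 10000 * (1 - 7/100) = 9300 Mbps
File size in Mb = 855 * 8 = 6840 Mb
Time = 6840 / 9300
Time = 0.7355 seconds


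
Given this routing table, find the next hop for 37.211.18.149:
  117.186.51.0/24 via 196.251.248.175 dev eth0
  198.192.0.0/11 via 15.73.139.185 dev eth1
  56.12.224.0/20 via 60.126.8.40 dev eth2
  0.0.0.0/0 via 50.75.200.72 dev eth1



Longest prefix match for 37.211.18.149:
  /24 117.186.51.0: no
  /11 198.192.0.0: no
  /20 56.12.224.0: no
  /0 0.0.0.0: MATCH
Selected: next-hop 50.75.200.72 via eth1 (matched /0)


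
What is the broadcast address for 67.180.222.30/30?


Network: 67.180.222.28/30
Host bits = 2
Set all host bits to 1:
Broadcast: 67.180.222.31


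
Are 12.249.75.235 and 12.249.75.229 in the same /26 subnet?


Mask: 255.255.255.192
12.249.75.235 AND mask = 12.249.75.192
12.249.75.229 AND mask = 12.249.75.192
Yes, same subnet (12.249.75.192)


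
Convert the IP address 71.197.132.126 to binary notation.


71 = 01000111
197 = 11000101
132 = 10000100
126 = 01111110
Binary: 01000111.11000101.10000100.01111110


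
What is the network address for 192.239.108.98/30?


IP:   11000000.11101111.01101100.01100010
Mask: 11111111.11111111.11111111.11111100
AND operation:
Net:  11000000.11101111.01101100.01100000
Network: 192.239.108.96/30


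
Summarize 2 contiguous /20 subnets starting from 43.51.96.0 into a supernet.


Original prefix: /20
Number of subnets: 2 = 2^1
New prefix = 20 - 1 = 19
Supernet: 43.51.96.0/19


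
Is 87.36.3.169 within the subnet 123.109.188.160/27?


Subnet network: 123.109.188.160
Test IP AND mask: 87.36.3.160
No, 87.36.3.169 is not in 123.109.188.160/27


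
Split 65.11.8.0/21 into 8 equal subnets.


New prefix = 21 + 3 = 24
Each subnet has 256 addresses
  65.11.8.0/24
  65.11.9.0/24
  65.11.10.0/24
  65.11.11.0/24
  65.11.12.0/24
  65.11.13.0/24
  65.11.14.0/24
  65.11.15.0/24
Subnets: 65.11.8.0/24, 65.11.9.0/24, 65.11.10.0/24, 65.11.11.0/24, 65.11.12.0/24, 65.11.13.0/24, 65.11.14.0/24, 65.11.15.0/24


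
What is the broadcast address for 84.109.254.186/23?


Network: 84.109.254.0/23
Host bits = 9
Set all host bits to 1:
Broadcast: 84.109.255.255
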